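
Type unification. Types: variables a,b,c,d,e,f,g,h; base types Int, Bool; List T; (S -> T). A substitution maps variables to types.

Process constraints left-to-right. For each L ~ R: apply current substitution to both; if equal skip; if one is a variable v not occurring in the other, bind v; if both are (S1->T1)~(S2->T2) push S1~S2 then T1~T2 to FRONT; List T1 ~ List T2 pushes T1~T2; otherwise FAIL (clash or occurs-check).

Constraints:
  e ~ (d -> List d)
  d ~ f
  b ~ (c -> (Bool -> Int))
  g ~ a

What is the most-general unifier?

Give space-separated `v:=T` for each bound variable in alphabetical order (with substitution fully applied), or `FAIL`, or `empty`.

Answer: b:=(c -> (Bool -> Int)) d:=f e:=(f -> List f) g:=a

Derivation:
step 1: unify e ~ (d -> List d)  [subst: {-} | 3 pending]
  bind e := (d -> List d)
step 2: unify d ~ f  [subst: {e:=(d -> List d)} | 2 pending]
  bind d := f
step 3: unify b ~ (c -> (Bool -> Int))  [subst: {e:=(d -> List d), d:=f} | 1 pending]
  bind b := (c -> (Bool -> Int))
step 4: unify g ~ a  [subst: {e:=(d -> List d), d:=f, b:=(c -> (Bool -> Int))} | 0 pending]
  bind g := a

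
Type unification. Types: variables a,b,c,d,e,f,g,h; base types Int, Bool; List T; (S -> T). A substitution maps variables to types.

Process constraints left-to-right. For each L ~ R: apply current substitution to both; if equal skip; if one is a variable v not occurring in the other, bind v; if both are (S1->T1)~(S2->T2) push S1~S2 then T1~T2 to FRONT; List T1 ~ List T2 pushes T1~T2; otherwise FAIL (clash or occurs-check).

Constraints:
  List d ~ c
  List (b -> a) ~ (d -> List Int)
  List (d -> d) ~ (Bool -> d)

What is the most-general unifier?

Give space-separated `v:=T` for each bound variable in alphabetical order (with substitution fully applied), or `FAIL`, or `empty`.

step 1: unify List d ~ c  [subst: {-} | 2 pending]
  bind c := List d
step 2: unify List (b -> a) ~ (d -> List Int)  [subst: {c:=List d} | 1 pending]
  clash: List (b -> a) vs (d -> List Int)

Answer: FAIL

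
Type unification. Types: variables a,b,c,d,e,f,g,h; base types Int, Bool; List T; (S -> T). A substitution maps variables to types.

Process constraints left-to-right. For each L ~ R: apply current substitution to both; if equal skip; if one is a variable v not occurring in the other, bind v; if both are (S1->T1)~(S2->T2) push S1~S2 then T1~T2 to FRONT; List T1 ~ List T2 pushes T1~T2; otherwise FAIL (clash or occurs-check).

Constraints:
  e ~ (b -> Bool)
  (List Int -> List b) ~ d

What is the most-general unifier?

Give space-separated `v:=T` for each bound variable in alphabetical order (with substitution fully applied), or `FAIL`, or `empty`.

Answer: d:=(List Int -> List b) e:=(b -> Bool)

Derivation:
step 1: unify e ~ (b -> Bool)  [subst: {-} | 1 pending]
  bind e := (b -> Bool)
step 2: unify (List Int -> List b) ~ d  [subst: {e:=(b -> Bool)} | 0 pending]
  bind d := (List Int -> List b)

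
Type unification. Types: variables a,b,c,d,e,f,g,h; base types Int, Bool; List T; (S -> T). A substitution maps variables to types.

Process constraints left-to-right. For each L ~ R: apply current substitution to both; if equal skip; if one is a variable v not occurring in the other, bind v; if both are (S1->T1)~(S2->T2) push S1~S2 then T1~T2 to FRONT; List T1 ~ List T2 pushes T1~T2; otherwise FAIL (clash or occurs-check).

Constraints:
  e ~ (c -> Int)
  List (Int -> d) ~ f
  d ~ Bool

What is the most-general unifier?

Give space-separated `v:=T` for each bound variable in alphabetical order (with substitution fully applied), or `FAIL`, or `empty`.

Answer: d:=Bool e:=(c -> Int) f:=List (Int -> Bool)

Derivation:
step 1: unify e ~ (c -> Int)  [subst: {-} | 2 pending]
  bind e := (c -> Int)
step 2: unify List (Int -> d) ~ f  [subst: {e:=(c -> Int)} | 1 pending]
  bind f := List (Int -> d)
step 3: unify d ~ Bool  [subst: {e:=(c -> Int), f:=List (Int -> d)} | 0 pending]
  bind d := Bool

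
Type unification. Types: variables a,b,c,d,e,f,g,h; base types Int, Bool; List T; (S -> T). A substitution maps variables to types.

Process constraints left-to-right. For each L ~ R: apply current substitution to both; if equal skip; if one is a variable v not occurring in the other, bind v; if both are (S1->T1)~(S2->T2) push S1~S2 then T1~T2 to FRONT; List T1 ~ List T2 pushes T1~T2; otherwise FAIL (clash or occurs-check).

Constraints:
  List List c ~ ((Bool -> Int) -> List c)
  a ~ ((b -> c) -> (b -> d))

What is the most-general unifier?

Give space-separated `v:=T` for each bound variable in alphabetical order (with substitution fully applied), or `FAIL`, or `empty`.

step 1: unify List List c ~ ((Bool -> Int) -> List c)  [subst: {-} | 1 pending]
  clash: List List c vs ((Bool -> Int) -> List c)

Answer: FAIL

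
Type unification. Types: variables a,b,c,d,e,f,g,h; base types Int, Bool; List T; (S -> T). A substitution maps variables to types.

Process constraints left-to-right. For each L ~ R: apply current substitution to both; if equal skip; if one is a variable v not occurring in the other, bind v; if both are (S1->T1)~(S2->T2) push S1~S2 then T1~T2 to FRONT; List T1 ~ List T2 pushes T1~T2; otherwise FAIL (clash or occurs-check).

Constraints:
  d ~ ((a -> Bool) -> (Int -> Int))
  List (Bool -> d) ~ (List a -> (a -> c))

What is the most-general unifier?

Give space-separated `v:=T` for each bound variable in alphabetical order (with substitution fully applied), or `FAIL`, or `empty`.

Answer: FAIL

Derivation:
step 1: unify d ~ ((a -> Bool) -> (Int -> Int))  [subst: {-} | 1 pending]
  bind d := ((a -> Bool) -> (Int -> Int))
step 2: unify List (Bool -> ((a -> Bool) -> (Int -> Int))) ~ (List a -> (a -> c))  [subst: {d:=((a -> Bool) -> (Int -> Int))} | 0 pending]
  clash: List (Bool -> ((a -> Bool) -> (Int -> Int))) vs (List a -> (a -> c))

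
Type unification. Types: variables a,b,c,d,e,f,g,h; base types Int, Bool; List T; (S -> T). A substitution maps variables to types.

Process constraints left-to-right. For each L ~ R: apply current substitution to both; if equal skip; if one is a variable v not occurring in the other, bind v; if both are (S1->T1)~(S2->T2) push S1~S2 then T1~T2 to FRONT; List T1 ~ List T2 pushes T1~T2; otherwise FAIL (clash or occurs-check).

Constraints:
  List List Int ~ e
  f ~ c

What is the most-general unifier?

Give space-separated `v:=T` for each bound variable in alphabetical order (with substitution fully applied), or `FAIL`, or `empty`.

step 1: unify List List Int ~ e  [subst: {-} | 1 pending]
  bind e := List List Int
step 2: unify f ~ c  [subst: {e:=List List Int} | 0 pending]
  bind f := c

Answer: e:=List List Int f:=c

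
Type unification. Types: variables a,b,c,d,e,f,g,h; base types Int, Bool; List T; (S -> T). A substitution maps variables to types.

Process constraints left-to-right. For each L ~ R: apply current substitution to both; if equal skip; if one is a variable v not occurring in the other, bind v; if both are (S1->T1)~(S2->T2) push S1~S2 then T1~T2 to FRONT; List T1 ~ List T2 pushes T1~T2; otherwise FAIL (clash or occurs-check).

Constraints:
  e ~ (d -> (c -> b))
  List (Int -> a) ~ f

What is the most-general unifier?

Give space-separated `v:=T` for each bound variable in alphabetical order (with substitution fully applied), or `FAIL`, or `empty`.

step 1: unify e ~ (d -> (c -> b))  [subst: {-} | 1 pending]
  bind e := (d -> (c -> b))
step 2: unify List (Int -> a) ~ f  [subst: {e:=(d -> (c -> b))} | 0 pending]
  bind f := List (Int -> a)

Answer: e:=(d -> (c -> b)) f:=List (Int -> a)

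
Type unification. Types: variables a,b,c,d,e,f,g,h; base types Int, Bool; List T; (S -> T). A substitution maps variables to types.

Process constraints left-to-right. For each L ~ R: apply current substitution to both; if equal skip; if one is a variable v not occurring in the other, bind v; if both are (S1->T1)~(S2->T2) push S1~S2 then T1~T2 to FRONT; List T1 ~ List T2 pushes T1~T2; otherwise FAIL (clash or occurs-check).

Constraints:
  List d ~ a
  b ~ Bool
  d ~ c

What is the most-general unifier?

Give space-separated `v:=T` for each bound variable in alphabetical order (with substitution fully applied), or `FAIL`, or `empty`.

Answer: a:=List c b:=Bool d:=c

Derivation:
step 1: unify List d ~ a  [subst: {-} | 2 pending]
  bind a := List d
step 2: unify b ~ Bool  [subst: {a:=List d} | 1 pending]
  bind b := Bool
step 3: unify d ~ c  [subst: {a:=List d, b:=Bool} | 0 pending]
  bind d := c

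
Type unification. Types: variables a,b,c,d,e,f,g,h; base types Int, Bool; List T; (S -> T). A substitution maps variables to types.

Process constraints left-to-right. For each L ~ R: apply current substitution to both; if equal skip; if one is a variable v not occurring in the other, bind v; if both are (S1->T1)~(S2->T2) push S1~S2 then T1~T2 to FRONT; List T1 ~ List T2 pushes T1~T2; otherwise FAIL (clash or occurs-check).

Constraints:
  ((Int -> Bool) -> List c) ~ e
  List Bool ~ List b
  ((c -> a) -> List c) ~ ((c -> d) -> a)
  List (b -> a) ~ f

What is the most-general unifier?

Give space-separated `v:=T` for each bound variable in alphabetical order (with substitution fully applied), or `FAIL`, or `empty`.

step 1: unify ((Int -> Bool) -> List c) ~ e  [subst: {-} | 3 pending]
  bind e := ((Int -> Bool) -> List c)
step 2: unify List Bool ~ List b  [subst: {e:=((Int -> Bool) -> List c)} | 2 pending]
  -> decompose List: push Bool~b
step 3: unify Bool ~ b  [subst: {e:=((Int -> Bool) -> List c)} | 2 pending]
  bind b := Bool
step 4: unify ((c -> a) -> List c) ~ ((c -> d) -> a)  [subst: {e:=((Int -> Bool) -> List c), b:=Bool} | 1 pending]
  -> decompose arrow: push (c -> a)~(c -> d), List c~a
step 5: unify (c -> a) ~ (c -> d)  [subst: {e:=((Int -> Bool) -> List c), b:=Bool} | 2 pending]
  -> decompose arrow: push c~c, a~d
step 6: unify c ~ c  [subst: {e:=((Int -> Bool) -> List c), b:=Bool} | 3 pending]
  -> identical, skip
step 7: unify a ~ d  [subst: {e:=((Int -> Bool) -> List c), b:=Bool} | 2 pending]
  bind a := d
step 8: unify List c ~ d  [subst: {e:=((Int -> Bool) -> List c), b:=Bool, a:=d} | 1 pending]
  bind d := List c
step 9: unify List (Bool -> List c) ~ f  [subst: {e:=((Int -> Bool) -> List c), b:=Bool, a:=d, d:=List c} | 0 pending]
  bind f := List (Bool -> List c)

Answer: a:=List c b:=Bool d:=List c e:=((Int -> Bool) -> List c) f:=List (Bool -> List c)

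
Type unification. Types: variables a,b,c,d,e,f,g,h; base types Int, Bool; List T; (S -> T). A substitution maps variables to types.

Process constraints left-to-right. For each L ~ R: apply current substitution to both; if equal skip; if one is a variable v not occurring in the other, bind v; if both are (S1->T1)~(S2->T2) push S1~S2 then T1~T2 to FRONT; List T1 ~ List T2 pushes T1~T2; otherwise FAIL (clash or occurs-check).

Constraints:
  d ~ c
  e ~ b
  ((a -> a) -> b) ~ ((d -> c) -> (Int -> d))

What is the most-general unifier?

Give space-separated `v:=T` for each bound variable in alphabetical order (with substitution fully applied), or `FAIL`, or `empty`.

Answer: a:=c b:=(Int -> c) d:=c e:=(Int -> c)

Derivation:
step 1: unify d ~ c  [subst: {-} | 2 pending]
  bind d := c
step 2: unify e ~ b  [subst: {d:=c} | 1 pending]
  bind e := b
step 3: unify ((a -> a) -> b) ~ ((c -> c) -> (Int -> c))  [subst: {d:=c, e:=b} | 0 pending]
  -> decompose arrow: push (a -> a)~(c -> c), b~(Int -> c)
step 4: unify (a -> a) ~ (c -> c)  [subst: {d:=c, e:=b} | 1 pending]
  -> decompose arrow: push a~c, a~c
step 5: unify a ~ c  [subst: {d:=c, e:=b} | 2 pending]
  bind a := c
step 6: unify c ~ c  [subst: {d:=c, e:=b, a:=c} | 1 pending]
  -> identical, skip
step 7: unify b ~ (Int -> c)  [subst: {d:=c, e:=b, a:=c} | 0 pending]
  bind b := (Int -> c)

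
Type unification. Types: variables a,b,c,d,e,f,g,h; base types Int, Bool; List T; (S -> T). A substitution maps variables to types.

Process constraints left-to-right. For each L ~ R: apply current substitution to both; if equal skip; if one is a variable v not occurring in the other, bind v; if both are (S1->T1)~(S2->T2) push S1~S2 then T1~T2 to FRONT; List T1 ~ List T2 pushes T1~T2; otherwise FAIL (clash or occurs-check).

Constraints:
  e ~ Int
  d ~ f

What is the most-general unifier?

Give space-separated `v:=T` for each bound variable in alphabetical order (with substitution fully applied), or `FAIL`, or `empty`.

Answer: d:=f e:=Int

Derivation:
step 1: unify e ~ Int  [subst: {-} | 1 pending]
  bind e := Int
step 2: unify d ~ f  [subst: {e:=Int} | 0 pending]
  bind d := f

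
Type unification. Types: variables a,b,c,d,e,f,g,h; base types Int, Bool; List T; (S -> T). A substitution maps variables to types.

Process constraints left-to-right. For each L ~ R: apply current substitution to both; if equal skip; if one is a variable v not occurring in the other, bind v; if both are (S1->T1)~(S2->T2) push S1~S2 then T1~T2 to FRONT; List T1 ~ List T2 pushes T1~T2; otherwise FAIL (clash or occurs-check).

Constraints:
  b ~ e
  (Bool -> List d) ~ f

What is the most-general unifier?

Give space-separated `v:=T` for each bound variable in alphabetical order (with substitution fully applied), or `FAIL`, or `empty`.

Answer: b:=e f:=(Bool -> List d)

Derivation:
step 1: unify b ~ e  [subst: {-} | 1 pending]
  bind b := e
step 2: unify (Bool -> List d) ~ f  [subst: {b:=e} | 0 pending]
  bind f := (Bool -> List d)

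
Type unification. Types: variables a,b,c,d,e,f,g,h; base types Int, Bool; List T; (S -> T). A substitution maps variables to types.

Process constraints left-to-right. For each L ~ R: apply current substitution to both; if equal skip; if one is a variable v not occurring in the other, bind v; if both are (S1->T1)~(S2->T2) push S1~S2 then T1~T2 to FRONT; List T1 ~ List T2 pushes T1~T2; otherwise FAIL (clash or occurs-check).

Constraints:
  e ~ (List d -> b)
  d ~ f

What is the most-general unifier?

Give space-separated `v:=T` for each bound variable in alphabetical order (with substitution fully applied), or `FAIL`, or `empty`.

step 1: unify e ~ (List d -> b)  [subst: {-} | 1 pending]
  bind e := (List d -> b)
step 2: unify d ~ f  [subst: {e:=(List d -> b)} | 0 pending]
  bind d := f

Answer: d:=f e:=(List f -> b)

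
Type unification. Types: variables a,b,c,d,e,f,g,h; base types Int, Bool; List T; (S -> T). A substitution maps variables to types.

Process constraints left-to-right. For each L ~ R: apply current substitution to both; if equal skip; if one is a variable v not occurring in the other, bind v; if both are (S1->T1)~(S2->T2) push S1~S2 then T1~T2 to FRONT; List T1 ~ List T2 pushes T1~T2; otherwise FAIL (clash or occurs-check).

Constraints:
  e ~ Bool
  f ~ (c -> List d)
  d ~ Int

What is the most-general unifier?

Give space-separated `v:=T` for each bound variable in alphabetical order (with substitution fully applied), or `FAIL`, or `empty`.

Answer: d:=Int e:=Bool f:=(c -> List Int)

Derivation:
step 1: unify e ~ Bool  [subst: {-} | 2 pending]
  bind e := Bool
step 2: unify f ~ (c -> List d)  [subst: {e:=Bool} | 1 pending]
  bind f := (c -> List d)
step 3: unify d ~ Int  [subst: {e:=Bool, f:=(c -> List d)} | 0 pending]
  bind d := Int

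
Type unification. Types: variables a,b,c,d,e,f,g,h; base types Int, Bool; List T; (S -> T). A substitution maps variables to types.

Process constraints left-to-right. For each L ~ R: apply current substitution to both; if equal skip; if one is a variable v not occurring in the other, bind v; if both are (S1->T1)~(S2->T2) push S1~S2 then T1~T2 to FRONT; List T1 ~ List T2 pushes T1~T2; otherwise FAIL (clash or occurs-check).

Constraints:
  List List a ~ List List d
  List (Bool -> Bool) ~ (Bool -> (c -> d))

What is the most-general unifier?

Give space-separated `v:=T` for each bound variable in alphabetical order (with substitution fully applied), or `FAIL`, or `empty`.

step 1: unify List List a ~ List List d  [subst: {-} | 1 pending]
  -> decompose List: push List a~List d
step 2: unify List a ~ List d  [subst: {-} | 1 pending]
  -> decompose List: push a~d
step 3: unify a ~ d  [subst: {-} | 1 pending]
  bind a := d
step 4: unify List (Bool -> Bool) ~ (Bool -> (c -> d))  [subst: {a:=d} | 0 pending]
  clash: List (Bool -> Bool) vs (Bool -> (c -> d))

Answer: FAIL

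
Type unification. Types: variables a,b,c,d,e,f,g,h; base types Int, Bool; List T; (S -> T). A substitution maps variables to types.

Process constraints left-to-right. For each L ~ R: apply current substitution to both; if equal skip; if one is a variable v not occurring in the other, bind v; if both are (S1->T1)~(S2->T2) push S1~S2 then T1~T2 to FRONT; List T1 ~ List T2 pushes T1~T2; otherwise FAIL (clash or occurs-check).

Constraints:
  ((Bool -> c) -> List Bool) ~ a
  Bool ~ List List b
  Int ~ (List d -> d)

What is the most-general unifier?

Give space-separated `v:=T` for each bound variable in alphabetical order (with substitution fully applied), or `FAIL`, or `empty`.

step 1: unify ((Bool -> c) -> List Bool) ~ a  [subst: {-} | 2 pending]
  bind a := ((Bool -> c) -> List Bool)
step 2: unify Bool ~ List List b  [subst: {a:=((Bool -> c) -> List Bool)} | 1 pending]
  clash: Bool vs List List b

Answer: FAIL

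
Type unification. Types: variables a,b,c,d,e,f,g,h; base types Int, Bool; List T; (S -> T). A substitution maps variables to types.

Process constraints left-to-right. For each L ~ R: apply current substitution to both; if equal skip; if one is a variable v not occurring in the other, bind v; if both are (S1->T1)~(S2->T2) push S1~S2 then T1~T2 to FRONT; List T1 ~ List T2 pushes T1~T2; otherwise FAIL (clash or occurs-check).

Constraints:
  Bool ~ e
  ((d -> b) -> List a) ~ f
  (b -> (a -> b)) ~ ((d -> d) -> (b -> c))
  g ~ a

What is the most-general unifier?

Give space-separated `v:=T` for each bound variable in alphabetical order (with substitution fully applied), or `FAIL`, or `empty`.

Answer: a:=(d -> d) b:=(d -> d) c:=(d -> d) e:=Bool f:=((d -> (d -> d)) -> List (d -> d)) g:=(d -> d)

Derivation:
step 1: unify Bool ~ e  [subst: {-} | 3 pending]
  bind e := Bool
step 2: unify ((d -> b) -> List a) ~ f  [subst: {e:=Bool} | 2 pending]
  bind f := ((d -> b) -> List a)
step 3: unify (b -> (a -> b)) ~ ((d -> d) -> (b -> c))  [subst: {e:=Bool, f:=((d -> b) -> List a)} | 1 pending]
  -> decompose arrow: push b~(d -> d), (a -> b)~(b -> c)
step 4: unify b ~ (d -> d)  [subst: {e:=Bool, f:=((d -> b) -> List a)} | 2 pending]
  bind b := (d -> d)
step 5: unify (a -> (d -> d)) ~ ((d -> d) -> c)  [subst: {e:=Bool, f:=((d -> b) -> List a), b:=(d -> d)} | 1 pending]
  -> decompose arrow: push a~(d -> d), (d -> d)~c
step 6: unify a ~ (d -> d)  [subst: {e:=Bool, f:=((d -> b) -> List a), b:=(d -> d)} | 2 pending]
  bind a := (d -> d)
step 7: unify (d -> d) ~ c  [subst: {e:=Bool, f:=((d -> b) -> List a), b:=(d -> d), a:=(d -> d)} | 1 pending]
  bind c := (d -> d)
step 8: unify g ~ (d -> d)  [subst: {e:=Bool, f:=((d -> b) -> List a), b:=(d -> d), a:=(d -> d), c:=(d -> d)} | 0 pending]
  bind g := (d -> d)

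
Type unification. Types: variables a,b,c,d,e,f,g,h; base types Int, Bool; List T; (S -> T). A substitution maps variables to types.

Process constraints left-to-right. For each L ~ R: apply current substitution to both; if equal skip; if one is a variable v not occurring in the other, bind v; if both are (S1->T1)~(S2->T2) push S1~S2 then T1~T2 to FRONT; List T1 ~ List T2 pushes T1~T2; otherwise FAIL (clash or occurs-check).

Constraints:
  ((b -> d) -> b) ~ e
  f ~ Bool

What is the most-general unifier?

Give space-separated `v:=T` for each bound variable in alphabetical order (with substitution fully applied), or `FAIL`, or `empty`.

Answer: e:=((b -> d) -> b) f:=Bool

Derivation:
step 1: unify ((b -> d) -> b) ~ e  [subst: {-} | 1 pending]
  bind e := ((b -> d) -> b)
step 2: unify f ~ Bool  [subst: {e:=((b -> d) -> b)} | 0 pending]
  bind f := Bool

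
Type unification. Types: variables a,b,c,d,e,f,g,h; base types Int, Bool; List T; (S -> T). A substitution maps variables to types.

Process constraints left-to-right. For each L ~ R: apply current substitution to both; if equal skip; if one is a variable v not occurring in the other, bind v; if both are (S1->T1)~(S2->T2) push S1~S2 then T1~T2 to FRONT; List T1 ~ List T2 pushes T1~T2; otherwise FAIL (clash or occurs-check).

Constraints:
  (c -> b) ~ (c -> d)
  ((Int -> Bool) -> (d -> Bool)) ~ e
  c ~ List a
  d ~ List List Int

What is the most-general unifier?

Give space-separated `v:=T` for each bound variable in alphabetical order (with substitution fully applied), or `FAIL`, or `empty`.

step 1: unify (c -> b) ~ (c -> d)  [subst: {-} | 3 pending]
  -> decompose arrow: push c~c, b~d
step 2: unify c ~ c  [subst: {-} | 4 pending]
  -> identical, skip
step 3: unify b ~ d  [subst: {-} | 3 pending]
  bind b := d
step 4: unify ((Int -> Bool) -> (d -> Bool)) ~ e  [subst: {b:=d} | 2 pending]
  bind e := ((Int -> Bool) -> (d -> Bool))
step 5: unify c ~ List a  [subst: {b:=d, e:=((Int -> Bool) -> (d -> Bool))} | 1 pending]
  bind c := List a
step 6: unify d ~ List List Int  [subst: {b:=d, e:=((Int -> Bool) -> (d -> Bool)), c:=List a} | 0 pending]
  bind d := List List Int

Answer: b:=List List Int c:=List a d:=List List Int e:=((Int -> Bool) -> (List List Int -> Bool))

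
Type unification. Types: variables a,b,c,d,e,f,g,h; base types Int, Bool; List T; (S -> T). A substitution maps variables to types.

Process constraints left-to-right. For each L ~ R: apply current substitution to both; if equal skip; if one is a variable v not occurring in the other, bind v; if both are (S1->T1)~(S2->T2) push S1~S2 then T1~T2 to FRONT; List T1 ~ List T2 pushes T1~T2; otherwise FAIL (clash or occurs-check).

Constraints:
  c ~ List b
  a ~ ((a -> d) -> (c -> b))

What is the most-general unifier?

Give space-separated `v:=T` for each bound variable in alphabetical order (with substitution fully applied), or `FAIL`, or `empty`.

step 1: unify c ~ List b  [subst: {-} | 1 pending]
  bind c := List b
step 2: unify a ~ ((a -> d) -> (List b -> b))  [subst: {c:=List b} | 0 pending]
  occurs-check fail: a in ((a -> d) -> (List b -> b))

Answer: FAIL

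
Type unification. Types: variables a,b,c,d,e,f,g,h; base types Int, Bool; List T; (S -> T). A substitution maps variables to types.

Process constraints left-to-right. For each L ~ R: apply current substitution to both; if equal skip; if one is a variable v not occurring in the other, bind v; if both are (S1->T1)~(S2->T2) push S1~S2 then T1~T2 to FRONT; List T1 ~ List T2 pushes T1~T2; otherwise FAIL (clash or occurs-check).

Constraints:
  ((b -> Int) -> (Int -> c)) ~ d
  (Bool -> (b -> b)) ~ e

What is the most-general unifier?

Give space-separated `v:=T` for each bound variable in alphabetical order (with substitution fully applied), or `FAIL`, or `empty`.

Answer: d:=((b -> Int) -> (Int -> c)) e:=(Bool -> (b -> b))

Derivation:
step 1: unify ((b -> Int) -> (Int -> c)) ~ d  [subst: {-} | 1 pending]
  bind d := ((b -> Int) -> (Int -> c))
step 2: unify (Bool -> (b -> b)) ~ e  [subst: {d:=((b -> Int) -> (Int -> c))} | 0 pending]
  bind e := (Bool -> (b -> b))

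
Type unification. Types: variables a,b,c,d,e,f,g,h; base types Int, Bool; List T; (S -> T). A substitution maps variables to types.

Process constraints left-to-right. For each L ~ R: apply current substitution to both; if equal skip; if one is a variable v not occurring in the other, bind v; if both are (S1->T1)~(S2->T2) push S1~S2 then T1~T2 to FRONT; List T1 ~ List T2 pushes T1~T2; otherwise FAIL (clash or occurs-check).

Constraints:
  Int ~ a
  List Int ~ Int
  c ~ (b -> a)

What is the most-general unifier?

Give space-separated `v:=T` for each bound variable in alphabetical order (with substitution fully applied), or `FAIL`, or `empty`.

Answer: FAIL

Derivation:
step 1: unify Int ~ a  [subst: {-} | 2 pending]
  bind a := Int
step 2: unify List Int ~ Int  [subst: {a:=Int} | 1 pending]
  clash: List Int vs Int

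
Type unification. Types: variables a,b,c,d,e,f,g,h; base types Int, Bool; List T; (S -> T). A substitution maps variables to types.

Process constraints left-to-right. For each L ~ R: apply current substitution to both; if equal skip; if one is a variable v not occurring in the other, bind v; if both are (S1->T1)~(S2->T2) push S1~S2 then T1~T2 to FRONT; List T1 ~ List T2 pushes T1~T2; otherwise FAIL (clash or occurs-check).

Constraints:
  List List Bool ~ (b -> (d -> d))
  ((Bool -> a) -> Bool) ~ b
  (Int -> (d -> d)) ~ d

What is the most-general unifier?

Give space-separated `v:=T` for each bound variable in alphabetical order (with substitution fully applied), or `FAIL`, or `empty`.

step 1: unify List List Bool ~ (b -> (d -> d))  [subst: {-} | 2 pending]
  clash: List List Bool vs (b -> (d -> d))

Answer: FAIL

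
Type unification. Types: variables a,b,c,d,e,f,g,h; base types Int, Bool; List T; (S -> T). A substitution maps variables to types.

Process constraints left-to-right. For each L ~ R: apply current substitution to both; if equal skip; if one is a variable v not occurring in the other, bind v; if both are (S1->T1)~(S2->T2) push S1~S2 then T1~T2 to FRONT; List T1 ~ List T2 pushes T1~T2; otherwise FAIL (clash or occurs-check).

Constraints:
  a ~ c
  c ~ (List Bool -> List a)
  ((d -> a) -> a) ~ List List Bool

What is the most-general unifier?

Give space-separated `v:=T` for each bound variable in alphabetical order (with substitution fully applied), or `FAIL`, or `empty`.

step 1: unify a ~ c  [subst: {-} | 2 pending]
  bind a := c
step 2: unify c ~ (List Bool -> List c)  [subst: {a:=c} | 1 pending]
  occurs-check fail: c in (List Bool -> List c)

Answer: FAIL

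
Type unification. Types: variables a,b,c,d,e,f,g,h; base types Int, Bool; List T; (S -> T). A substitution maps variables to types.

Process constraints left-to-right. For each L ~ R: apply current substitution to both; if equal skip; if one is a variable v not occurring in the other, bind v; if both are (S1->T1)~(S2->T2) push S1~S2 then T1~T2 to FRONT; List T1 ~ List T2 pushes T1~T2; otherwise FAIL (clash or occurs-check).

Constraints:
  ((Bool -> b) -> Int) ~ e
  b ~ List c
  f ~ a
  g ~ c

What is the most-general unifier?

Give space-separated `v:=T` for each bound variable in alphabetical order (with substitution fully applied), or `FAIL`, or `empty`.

step 1: unify ((Bool -> b) -> Int) ~ e  [subst: {-} | 3 pending]
  bind e := ((Bool -> b) -> Int)
step 2: unify b ~ List c  [subst: {e:=((Bool -> b) -> Int)} | 2 pending]
  bind b := List c
step 3: unify f ~ a  [subst: {e:=((Bool -> b) -> Int), b:=List c} | 1 pending]
  bind f := a
step 4: unify g ~ c  [subst: {e:=((Bool -> b) -> Int), b:=List c, f:=a} | 0 pending]
  bind g := c

Answer: b:=List c e:=((Bool -> List c) -> Int) f:=a g:=c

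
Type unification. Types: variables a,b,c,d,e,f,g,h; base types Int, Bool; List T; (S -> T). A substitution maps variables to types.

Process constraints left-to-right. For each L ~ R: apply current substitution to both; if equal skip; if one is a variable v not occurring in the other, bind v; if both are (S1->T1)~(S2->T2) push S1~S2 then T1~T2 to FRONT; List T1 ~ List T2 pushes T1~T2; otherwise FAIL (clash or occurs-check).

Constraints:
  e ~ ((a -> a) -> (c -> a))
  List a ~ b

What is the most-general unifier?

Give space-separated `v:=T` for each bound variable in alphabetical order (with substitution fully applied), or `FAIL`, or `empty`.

Answer: b:=List a e:=((a -> a) -> (c -> a))

Derivation:
step 1: unify e ~ ((a -> a) -> (c -> a))  [subst: {-} | 1 pending]
  bind e := ((a -> a) -> (c -> a))
step 2: unify List a ~ b  [subst: {e:=((a -> a) -> (c -> a))} | 0 pending]
  bind b := List a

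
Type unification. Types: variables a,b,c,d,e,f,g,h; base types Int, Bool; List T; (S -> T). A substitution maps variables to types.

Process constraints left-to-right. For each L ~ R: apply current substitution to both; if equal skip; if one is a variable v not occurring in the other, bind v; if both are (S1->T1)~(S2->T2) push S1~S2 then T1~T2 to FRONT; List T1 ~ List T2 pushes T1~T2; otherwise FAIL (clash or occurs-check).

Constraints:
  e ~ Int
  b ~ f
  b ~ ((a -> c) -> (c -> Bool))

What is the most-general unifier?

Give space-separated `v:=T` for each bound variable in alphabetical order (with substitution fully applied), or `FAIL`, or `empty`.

step 1: unify e ~ Int  [subst: {-} | 2 pending]
  bind e := Int
step 2: unify b ~ f  [subst: {e:=Int} | 1 pending]
  bind b := f
step 3: unify f ~ ((a -> c) -> (c -> Bool))  [subst: {e:=Int, b:=f} | 0 pending]
  bind f := ((a -> c) -> (c -> Bool))

Answer: b:=((a -> c) -> (c -> Bool)) e:=Int f:=((a -> c) -> (c -> Bool))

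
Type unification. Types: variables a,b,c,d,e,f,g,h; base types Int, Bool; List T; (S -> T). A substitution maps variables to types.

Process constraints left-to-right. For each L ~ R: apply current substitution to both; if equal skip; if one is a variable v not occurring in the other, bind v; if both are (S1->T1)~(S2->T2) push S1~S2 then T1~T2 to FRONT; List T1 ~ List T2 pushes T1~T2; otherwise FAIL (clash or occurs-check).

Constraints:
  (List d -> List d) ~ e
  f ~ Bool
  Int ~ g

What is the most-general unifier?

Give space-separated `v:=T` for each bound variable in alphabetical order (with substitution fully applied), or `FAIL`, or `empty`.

Answer: e:=(List d -> List d) f:=Bool g:=Int

Derivation:
step 1: unify (List d -> List d) ~ e  [subst: {-} | 2 pending]
  bind e := (List d -> List d)
step 2: unify f ~ Bool  [subst: {e:=(List d -> List d)} | 1 pending]
  bind f := Bool
step 3: unify Int ~ g  [subst: {e:=(List d -> List d), f:=Bool} | 0 pending]
  bind g := Int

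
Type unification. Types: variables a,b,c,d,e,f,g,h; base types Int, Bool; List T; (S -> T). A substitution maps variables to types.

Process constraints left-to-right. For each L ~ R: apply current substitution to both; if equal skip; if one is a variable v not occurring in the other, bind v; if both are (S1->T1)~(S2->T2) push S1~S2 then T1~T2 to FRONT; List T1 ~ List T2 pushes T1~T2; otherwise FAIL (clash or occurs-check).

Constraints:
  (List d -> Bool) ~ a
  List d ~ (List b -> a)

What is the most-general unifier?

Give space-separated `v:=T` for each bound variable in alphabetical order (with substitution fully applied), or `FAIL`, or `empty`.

Answer: FAIL

Derivation:
step 1: unify (List d -> Bool) ~ a  [subst: {-} | 1 pending]
  bind a := (List d -> Bool)
step 2: unify List d ~ (List b -> (List d -> Bool))  [subst: {a:=(List d -> Bool)} | 0 pending]
  clash: List d vs (List b -> (List d -> Bool))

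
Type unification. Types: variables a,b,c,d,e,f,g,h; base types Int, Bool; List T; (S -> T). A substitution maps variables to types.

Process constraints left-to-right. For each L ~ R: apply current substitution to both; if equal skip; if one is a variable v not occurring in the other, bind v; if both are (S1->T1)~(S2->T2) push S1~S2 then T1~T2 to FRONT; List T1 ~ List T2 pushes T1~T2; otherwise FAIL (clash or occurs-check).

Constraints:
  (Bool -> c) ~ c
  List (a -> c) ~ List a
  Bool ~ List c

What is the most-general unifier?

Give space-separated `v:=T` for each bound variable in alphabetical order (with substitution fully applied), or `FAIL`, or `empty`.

Answer: FAIL

Derivation:
step 1: unify (Bool -> c) ~ c  [subst: {-} | 2 pending]
  occurs-check fail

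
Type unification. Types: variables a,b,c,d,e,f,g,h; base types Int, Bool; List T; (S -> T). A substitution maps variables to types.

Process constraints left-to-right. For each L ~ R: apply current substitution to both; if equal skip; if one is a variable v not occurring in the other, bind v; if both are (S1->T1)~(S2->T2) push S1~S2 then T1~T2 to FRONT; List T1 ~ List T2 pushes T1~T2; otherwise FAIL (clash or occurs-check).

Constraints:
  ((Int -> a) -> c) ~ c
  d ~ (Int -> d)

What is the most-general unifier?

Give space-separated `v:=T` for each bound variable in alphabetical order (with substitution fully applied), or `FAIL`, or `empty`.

step 1: unify ((Int -> a) -> c) ~ c  [subst: {-} | 1 pending]
  occurs-check fail

Answer: FAIL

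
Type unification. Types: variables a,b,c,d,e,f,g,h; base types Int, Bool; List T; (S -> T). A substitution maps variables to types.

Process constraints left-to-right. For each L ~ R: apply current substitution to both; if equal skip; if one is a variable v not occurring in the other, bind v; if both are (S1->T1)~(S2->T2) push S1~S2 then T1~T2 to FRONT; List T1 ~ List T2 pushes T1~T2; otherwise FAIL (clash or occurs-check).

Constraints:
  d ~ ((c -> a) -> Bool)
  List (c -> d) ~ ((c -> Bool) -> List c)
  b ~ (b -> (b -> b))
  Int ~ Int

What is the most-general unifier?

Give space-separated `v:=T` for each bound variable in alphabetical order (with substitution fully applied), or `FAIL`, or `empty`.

step 1: unify d ~ ((c -> a) -> Bool)  [subst: {-} | 3 pending]
  bind d := ((c -> a) -> Bool)
step 2: unify List (c -> ((c -> a) -> Bool)) ~ ((c -> Bool) -> List c)  [subst: {d:=((c -> a) -> Bool)} | 2 pending]
  clash: List (c -> ((c -> a) -> Bool)) vs ((c -> Bool) -> List c)

Answer: FAIL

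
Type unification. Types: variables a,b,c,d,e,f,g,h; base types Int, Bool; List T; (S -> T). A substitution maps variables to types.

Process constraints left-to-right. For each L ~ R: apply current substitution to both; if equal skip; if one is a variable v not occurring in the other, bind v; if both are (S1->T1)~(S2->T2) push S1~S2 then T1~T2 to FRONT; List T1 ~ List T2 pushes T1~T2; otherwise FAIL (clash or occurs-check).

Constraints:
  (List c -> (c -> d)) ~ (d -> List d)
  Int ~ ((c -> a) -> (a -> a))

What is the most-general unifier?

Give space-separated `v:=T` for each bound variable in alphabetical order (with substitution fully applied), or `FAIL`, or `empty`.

Answer: FAIL

Derivation:
step 1: unify (List c -> (c -> d)) ~ (d -> List d)  [subst: {-} | 1 pending]
  -> decompose arrow: push List c~d, (c -> d)~List d
step 2: unify List c ~ d  [subst: {-} | 2 pending]
  bind d := List c
step 3: unify (c -> List c) ~ List List c  [subst: {d:=List c} | 1 pending]
  clash: (c -> List c) vs List List c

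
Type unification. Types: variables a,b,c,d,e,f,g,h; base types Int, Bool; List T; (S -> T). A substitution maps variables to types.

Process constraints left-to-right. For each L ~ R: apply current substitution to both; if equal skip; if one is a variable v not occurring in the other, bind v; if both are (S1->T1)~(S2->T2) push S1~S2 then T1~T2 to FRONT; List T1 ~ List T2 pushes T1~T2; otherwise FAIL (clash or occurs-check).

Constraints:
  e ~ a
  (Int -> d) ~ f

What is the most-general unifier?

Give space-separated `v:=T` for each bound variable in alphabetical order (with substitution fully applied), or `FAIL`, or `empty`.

step 1: unify e ~ a  [subst: {-} | 1 pending]
  bind e := a
step 2: unify (Int -> d) ~ f  [subst: {e:=a} | 0 pending]
  bind f := (Int -> d)

Answer: e:=a f:=(Int -> d)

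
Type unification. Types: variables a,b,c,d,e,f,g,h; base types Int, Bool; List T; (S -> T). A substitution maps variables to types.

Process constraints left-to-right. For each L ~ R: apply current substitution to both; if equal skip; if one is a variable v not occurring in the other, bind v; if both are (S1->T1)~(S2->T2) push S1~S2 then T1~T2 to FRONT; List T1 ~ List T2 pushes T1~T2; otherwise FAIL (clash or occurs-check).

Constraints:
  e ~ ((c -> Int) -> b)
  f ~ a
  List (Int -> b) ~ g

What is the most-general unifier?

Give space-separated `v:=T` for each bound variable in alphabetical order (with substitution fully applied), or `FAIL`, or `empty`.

step 1: unify e ~ ((c -> Int) -> b)  [subst: {-} | 2 pending]
  bind e := ((c -> Int) -> b)
step 2: unify f ~ a  [subst: {e:=((c -> Int) -> b)} | 1 pending]
  bind f := a
step 3: unify List (Int -> b) ~ g  [subst: {e:=((c -> Int) -> b), f:=a} | 0 pending]
  bind g := List (Int -> b)

Answer: e:=((c -> Int) -> b) f:=a g:=List (Int -> b)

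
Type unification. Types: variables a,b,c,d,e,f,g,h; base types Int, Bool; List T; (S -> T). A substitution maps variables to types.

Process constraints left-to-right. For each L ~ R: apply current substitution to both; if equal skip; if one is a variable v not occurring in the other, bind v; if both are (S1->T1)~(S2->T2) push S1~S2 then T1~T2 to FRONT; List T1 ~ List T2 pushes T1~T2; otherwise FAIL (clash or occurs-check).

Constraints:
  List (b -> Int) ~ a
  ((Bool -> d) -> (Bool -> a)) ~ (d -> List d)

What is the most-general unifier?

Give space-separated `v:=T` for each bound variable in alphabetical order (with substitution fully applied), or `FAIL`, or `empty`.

Answer: FAIL

Derivation:
step 1: unify List (b -> Int) ~ a  [subst: {-} | 1 pending]
  bind a := List (b -> Int)
step 2: unify ((Bool -> d) -> (Bool -> List (b -> Int))) ~ (d -> List d)  [subst: {a:=List (b -> Int)} | 0 pending]
  -> decompose arrow: push (Bool -> d)~d, (Bool -> List (b -> Int))~List d
step 3: unify (Bool -> d) ~ d  [subst: {a:=List (b -> Int)} | 1 pending]
  occurs-check fail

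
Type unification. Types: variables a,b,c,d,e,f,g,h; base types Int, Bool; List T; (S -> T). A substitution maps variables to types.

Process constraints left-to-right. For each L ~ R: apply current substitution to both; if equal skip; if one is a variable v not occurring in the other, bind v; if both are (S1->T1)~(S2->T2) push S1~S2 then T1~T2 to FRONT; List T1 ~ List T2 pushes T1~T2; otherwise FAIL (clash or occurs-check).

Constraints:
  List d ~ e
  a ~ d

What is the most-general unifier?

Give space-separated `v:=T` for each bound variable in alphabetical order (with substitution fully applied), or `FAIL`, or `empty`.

step 1: unify List d ~ e  [subst: {-} | 1 pending]
  bind e := List d
step 2: unify a ~ d  [subst: {e:=List d} | 0 pending]
  bind a := d

Answer: a:=d e:=List d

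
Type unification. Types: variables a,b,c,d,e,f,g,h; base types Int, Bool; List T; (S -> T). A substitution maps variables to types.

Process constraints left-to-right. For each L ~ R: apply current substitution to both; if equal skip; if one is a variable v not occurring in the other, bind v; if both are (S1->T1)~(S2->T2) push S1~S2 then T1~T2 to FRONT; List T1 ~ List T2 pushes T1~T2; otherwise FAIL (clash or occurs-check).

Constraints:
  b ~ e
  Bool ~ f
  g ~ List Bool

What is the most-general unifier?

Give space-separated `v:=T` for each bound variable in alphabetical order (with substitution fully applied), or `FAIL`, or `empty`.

step 1: unify b ~ e  [subst: {-} | 2 pending]
  bind b := e
step 2: unify Bool ~ f  [subst: {b:=e} | 1 pending]
  bind f := Bool
step 3: unify g ~ List Bool  [subst: {b:=e, f:=Bool} | 0 pending]
  bind g := List Bool

Answer: b:=e f:=Bool g:=List Bool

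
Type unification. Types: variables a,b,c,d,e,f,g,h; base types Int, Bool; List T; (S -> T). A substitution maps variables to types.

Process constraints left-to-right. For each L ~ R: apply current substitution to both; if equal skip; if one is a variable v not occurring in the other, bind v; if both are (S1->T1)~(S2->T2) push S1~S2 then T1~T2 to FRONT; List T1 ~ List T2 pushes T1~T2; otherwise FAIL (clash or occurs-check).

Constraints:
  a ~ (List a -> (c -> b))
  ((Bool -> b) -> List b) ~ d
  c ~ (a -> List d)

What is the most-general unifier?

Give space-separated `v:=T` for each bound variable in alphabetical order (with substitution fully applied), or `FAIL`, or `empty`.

step 1: unify a ~ (List a -> (c -> b))  [subst: {-} | 2 pending]
  occurs-check fail: a in (List a -> (c -> b))

Answer: FAIL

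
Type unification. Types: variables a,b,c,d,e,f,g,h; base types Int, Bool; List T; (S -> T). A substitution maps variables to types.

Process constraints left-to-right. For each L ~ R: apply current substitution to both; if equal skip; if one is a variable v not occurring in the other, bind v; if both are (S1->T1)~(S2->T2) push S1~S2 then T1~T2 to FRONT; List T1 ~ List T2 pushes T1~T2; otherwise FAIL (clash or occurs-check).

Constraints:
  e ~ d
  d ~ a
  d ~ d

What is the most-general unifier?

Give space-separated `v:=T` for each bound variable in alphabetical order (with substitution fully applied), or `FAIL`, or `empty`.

step 1: unify e ~ d  [subst: {-} | 2 pending]
  bind e := d
step 2: unify d ~ a  [subst: {e:=d} | 1 pending]
  bind d := a
step 3: unify a ~ a  [subst: {e:=d, d:=a} | 0 pending]
  -> identical, skip

Answer: d:=a e:=a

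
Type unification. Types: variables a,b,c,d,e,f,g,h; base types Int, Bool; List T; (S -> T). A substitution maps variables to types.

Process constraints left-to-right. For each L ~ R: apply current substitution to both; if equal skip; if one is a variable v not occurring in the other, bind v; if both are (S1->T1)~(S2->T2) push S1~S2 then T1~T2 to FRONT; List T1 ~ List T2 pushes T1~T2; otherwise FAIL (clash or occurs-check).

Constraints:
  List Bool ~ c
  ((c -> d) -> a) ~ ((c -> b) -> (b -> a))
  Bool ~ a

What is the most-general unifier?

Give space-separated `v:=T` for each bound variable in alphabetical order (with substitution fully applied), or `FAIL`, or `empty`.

step 1: unify List Bool ~ c  [subst: {-} | 2 pending]
  bind c := List Bool
step 2: unify ((List Bool -> d) -> a) ~ ((List Bool -> b) -> (b -> a))  [subst: {c:=List Bool} | 1 pending]
  -> decompose arrow: push (List Bool -> d)~(List Bool -> b), a~(b -> a)
step 3: unify (List Bool -> d) ~ (List Bool -> b)  [subst: {c:=List Bool} | 2 pending]
  -> decompose arrow: push List Bool~List Bool, d~b
step 4: unify List Bool ~ List Bool  [subst: {c:=List Bool} | 3 pending]
  -> identical, skip
step 5: unify d ~ b  [subst: {c:=List Bool} | 2 pending]
  bind d := b
step 6: unify a ~ (b -> a)  [subst: {c:=List Bool, d:=b} | 1 pending]
  occurs-check fail: a in (b -> a)

Answer: FAIL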